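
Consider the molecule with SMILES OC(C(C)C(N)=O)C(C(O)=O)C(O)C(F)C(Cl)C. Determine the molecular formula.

C10H17ClFNO5

Walk through each heavy atom and fill implicit hydrogens from standard valence (C 4, N 3, O 2, S 2, halogen 1):
  atom 1: O, bond orders sum to 1 (valence 2) → 1 H
  atom 2: C, bond orders sum to 3 (valence 4) → 1 H
  atom 3: C, bond orders sum to 3 (valence 4) → 1 H
  atom 4: C, bond orders sum to 1 (valence 4) → 3 H
  atom 5: C, bond orders sum to 4 (valence 4) → 0 H
  atom 6: N, bond orders sum to 1 (valence 3) → 2 H
  atom 7: O, bond orders sum to 2 (valence 2) → 0 H
  atom 8: C, bond orders sum to 3 (valence 4) → 1 H
  atom 9: C, bond orders sum to 4 (valence 4) → 0 H
  atom 10: O, bond orders sum to 1 (valence 2) → 1 H
  atom 11: O, bond orders sum to 2 (valence 2) → 0 H
  atom 12: C, bond orders sum to 3 (valence 4) → 1 H
  atom 13: O, bond orders sum to 1 (valence 2) → 1 H
  atom 14: C, bond orders sum to 3 (valence 4) → 1 H
  atom 15: F (halogen, monovalent) → 0 H
  atom 16: C, bond orders sum to 3 (valence 4) → 1 H
  atom 17: Cl (halogen, monovalent) → 0 H
  atom 18: C, bond orders sum to 1 (valence 4) → 3 H
Totals → C:10, H:17, Cl:1, F:1, N:1, O:5.
In Hill order: C10H17ClFNO5.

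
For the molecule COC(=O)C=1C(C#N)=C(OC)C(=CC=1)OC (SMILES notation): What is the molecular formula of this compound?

Walk through each heavy atom and fill implicit hydrogens from standard valence (C 4, N 3, O 2, S 2, halogen 1):
  atom 1: C, bond orders sum to 1 (valence 4) → 3 H
  atom 2: O, bond orders sum to 2 (valence 2) → 0 H
  atom 3: C, bond orders sum to 4 (valence 4) → 0 H
  atom 4: O, bond orders sum to 2 (valence 2) → 0 H
  atom 5: C, bond orders sum to 4 (valence 4) → 0 H
  atom 6: C, bond orders sum to 4 (valence 4) → 0 H
  atom 7: C, bond orders sum to 4 (valence 4) → 0 H
  atom 8: N, bond orders sum to 3 (valence 3) → 0 H
  atom 9: C, bond orders sum to 4 (valence 4) → 0 H
  atom 10: O, bond orders sum to 2 (valence 2) → 0 H
  atom 11: C, bond orders sum to 1 (valence 4) → 3 H
  atom 12: C, bond orders sum to 4 (valence 4) → 0 H
  atom 13: C, bond orders sum to 3 (valence 4) → 1 H
  atom 14: C, bond orders sum to 3 (valence 4) → 1 H
  atom 15: O, bond orders sum to 2 (valence 2) → 0 H
  atom 16: C, bond orders sum to 1 (valence 4) → 3 H
Totals → C:11, H:11, N:1, O:4.
In Hill order: C11H11NO4.

C11H11NO4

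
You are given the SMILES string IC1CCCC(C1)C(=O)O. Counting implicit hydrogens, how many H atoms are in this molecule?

11

Walk through each heavy atom and fill implicit hydrogens from standard valence (C 4, N 3, O 2, S 2, halogen 1):
  atom 1: I (halogen, monovalent) → 0 H
  atom 2: C, bond orders sum to 3 (valence 4) → 1 H
  atom 3: C, bond orders sum to 2 (valence 4) → 2 H
  atom 4: C, bond orders sum to 2 (valence 4) → 2 H
  atom 5: C, bond orders sum to 2 (valence 4) → 2 H
  atom 6: C, bond orders sum to 3 (valence 4) → 1 H
  atom 7: C, bond orders sum to 2 (valence 4) → 2 H
  atom 8: C, bond orders sum to 4 (valence 4) → 0 H
  atom 9: O, bond orders sum to 2 (valence 2) → 0 H
  atom 10: O, bond orders sum to 1 (valence 2) → 1 H
Total hydrogens: 11.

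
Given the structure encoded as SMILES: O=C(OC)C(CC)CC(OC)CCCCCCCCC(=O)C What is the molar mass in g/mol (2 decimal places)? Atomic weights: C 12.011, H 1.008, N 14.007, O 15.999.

314.47 g/mol

First, the molecular formula is C18H34O4 (counting implicit H from valence).
  C: 18 × 12.011 = 216.198
  H: 34 × 1.008 = 34.272
  O: 4 × 15.999 = 63.996
Sum: 18×12.011 + 34×1.008 + 4×15.999 = 314.466 → 314.47 g/mol.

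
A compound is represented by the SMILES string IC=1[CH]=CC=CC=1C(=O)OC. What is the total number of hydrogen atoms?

Walk through each heavy atom and fill implicit hydrogens from standard valence (C 4, N 3, O 2, S 2, halogen 1):
  atom 1: I (halogen, monovalent) → 0 H
  atom 2: C, bond orders sum to 4 (valence 4) → 0 H
  atom 3: C with explicit H count 1
  atom 4: C, bond orders sum to 3 (valence 4) → 1 H
  atom 5: C, bond orders sum to 3 (valence 4) → 1 H
  atom 6: C, bond orders sum to 3 (valence 4) → 1 H
  atom 7: C, bond orders sum to 4 (valence 4) → 0 H
  atom 8: C, bond orders sum to 4 (valence 4) → 0 H
  atom 9: O, bond orders sum to 2 (valence 2) → 0 H
  atom 10: O, bond orders sum to 2 (valence 2) → 0 H
  atom 11: C, bond orders sum to 1 (valence 4) → 3 H
Total hydrogens: 7.

7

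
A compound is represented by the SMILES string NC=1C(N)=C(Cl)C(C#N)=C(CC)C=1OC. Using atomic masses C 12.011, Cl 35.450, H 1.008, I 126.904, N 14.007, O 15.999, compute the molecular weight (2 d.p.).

First, the molecular formula is C10H12ClN3O (counting implicit H from valence).
  C: 10 × 12.011 = 120.110
  Cl: 1 × 35.450 = 35.450
  H: 12 × 1.008 = 12.096
  N: 3 × 14.007 = 42.021
  O: 1 × 15.999 = 15.999
Sum: 10×12.011 + 1×35.450 + 12×1.008 + 3×14.007 + 1×15.999 = 225.676 → 225.68 g/mol.

225.68 g/mol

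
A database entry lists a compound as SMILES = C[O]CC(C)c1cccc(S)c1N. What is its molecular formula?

Walk through each heavy atom and fill implicit hydrogens from standard valence (C 4, N 3, O 2, S 2, halogen 1); for lowercase aromatic atoms, an aromatic c carries 1 H when it has two neighbours and 0 H with three, and aromatic n carries 0 H:
  atom 1: C, bond orders sum to 1 (valence 4) → 3 H
  atom 2: O with explicit H count 0
  atom 3: C, bond orders sum to 2 (valence 4) → 2 H
  atom 4: C, bond orders sum to 3 (valence 4) → 1 H
  atom 5: C, bond orders sum to 1 (valence 4) → 3 H
  atom 6: aromatic c, 3 neighbours → 0 H
  atom 7: aromatic c, 2 neighbours → 1 H
  atom 8: aromatic c, 2 neighbours → 1 H
  atom 9: aromatic c, 2 neighbours → 1 H
  atom 10: aromatic c, 3 neighbours → 0 H
  atom 11: S, bond orders sum to 1 (valence 2) → 1 H
  atom 12: aromatic c, 3 neighbours → 0 H
  atom 13: N, bond orders sum to 1 (valence 3) → 2 H
Totals → C:10, H:15, N:1, O:1, S:1.
In Hill order: C10H15NOS.

C10H15NOS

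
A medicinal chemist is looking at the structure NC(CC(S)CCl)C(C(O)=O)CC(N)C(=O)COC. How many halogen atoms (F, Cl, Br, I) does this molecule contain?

1

Halogen atoms appear at heavy-atom position 7 (1×Cl).
Other groups present: 1 carboxylic acid, 1 ether, 1 ketone, 2 primary amine, 1 thiol.
Halogen count: 1.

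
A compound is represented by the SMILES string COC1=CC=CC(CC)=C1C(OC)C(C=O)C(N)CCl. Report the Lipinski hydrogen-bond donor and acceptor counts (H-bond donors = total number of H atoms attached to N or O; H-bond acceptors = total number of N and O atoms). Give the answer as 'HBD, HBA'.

2, 4

Donors: find every N or O and count the H atoms it carries.
  atom 2 (O): bond orders sum to 2 → 0 H
  atom 12 (O): bond orders sum to 2 → 0 H
  atom 16 (O): bond orders sum to 2 → 0 H
  atom 18 (N): bond orders sum to 1 → 2 H
Lipinski HBD = 2.
Acceptors: N atoms = 1, O atoms = 3 → HBA = 4.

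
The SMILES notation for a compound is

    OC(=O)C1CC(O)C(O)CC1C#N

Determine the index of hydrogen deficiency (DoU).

4

Molecular formula: C8H11NO4.
DoU = (2C + 2 + N − H − X) / 2, where X is the halogen count and O/S are ignored.
    = (2·8 + 2 + 1 − 11 − 0) / 2 = 8 / 2 = 4.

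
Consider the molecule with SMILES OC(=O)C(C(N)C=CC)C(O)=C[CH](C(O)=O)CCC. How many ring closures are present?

0

In SMILES, each pair of matching ring-closure digits denotes one ring-closing bond; the number of such bonds equals the number of independent rings.
Ring-closure bonds here: 0.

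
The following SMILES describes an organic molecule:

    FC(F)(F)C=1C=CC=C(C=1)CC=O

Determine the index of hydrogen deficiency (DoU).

Degree of unsaturation = (number of rings) + (number of π bonds).
Ring closures in the SMILES: 1.
π bonds: 4 double bonds (each 1 DoU) → 4 DoU from unsaturation.
Total DoU = 1 + 4 = 5.

5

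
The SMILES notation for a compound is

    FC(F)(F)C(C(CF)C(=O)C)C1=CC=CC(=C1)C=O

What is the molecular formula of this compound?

C13H12F4O2

Walk through each heavy atom and fill implicit hydrogens from standard valence (C 4, N 3, O 2, S 2, halogen 1):
  atom 1: F (halogen, monovalent) → 0 H
  atom 2: C, bond orders sum to 4 (valence 4) → 0 H
  atom 3: F (halogen, monovalent) → 0 H
  atom 4: F (halogen, monovalent) → 0 H
  atom 5: C, bond orders sum to 3 (valence 4) → 1 H
  atom 6: C, bond orders sum to 3 (valence 4) → 1 H
  atom 7: C, bond orders sum to 2 (valence 4) → 2 H
  atom 8: F (halogen, monovalent) → 0 H
  atom 9: C, bond orders sum to 4 (valence 4) → 0 H
  atom 10: O, bond orders sum to 2 (valence 2) → 0 H
  atom 11: C, bond orders sum to 1 (valence 4) → 3 H
  atom 12: C, bond orders sum to 4 (valence 4) → 0 H
  atom 13: C, bond orders sum to 3 (valence 4) → 1 H
  atom 14: C, bond orders sum to 3 (valence 4) → 1 H
  atom 15: C, bond orders sum to 3 (valence 4) → 1 H
  atom 16: C, bond orders sum to 4 (valence 4) → 0 H
  atom 17: C, bond orders sum to 3 (valence 4) → 1 H
  atom 18: C, bond orders sum to 3 (valence 4) → 1 H
  atom 19: O, bond orders sum to 2 (valence 2) → 0 H
Totals → C:13, H:12, F:4, O:2.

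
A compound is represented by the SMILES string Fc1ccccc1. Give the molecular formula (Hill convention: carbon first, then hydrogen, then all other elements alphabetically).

Walk through each heavy atom and fill implicit hydrogens from standard valence (C 4, N 3, O 2, S 2, halogen 1); for lowercase aromatic atoms, an aromatic c carries 1 H when it has two neighbours and 0 H with three, and aromatic n carries 0 H:
  atom 1: F (halogen, monovalent) → 0 H
  atom 2: aromatic c, 3 neighbours → 0 H
  atom 3: aromatic c, 2 neighbours → 1 H
  atom 4: aromatic c, 2 neighbours → 1 H
  atom 5: aromatic c, 2 neighbours → 1 H
  atom 6: aromatic c, 2 neighbours → 1 H
  atom 7: aromatic c, 2 neighbours → 1 H
Totals → C:6, H:5, F:1.
In Hill order: C6H5F.

C6H5F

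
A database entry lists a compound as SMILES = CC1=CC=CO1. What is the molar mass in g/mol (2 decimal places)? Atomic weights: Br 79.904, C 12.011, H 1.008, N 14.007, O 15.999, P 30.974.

82.10 g/mol

First, the molecular formula is C5H6O (counting implicit H from valence).
  C: 5 × 12.011 = 60.055
  H: 6 × 1.008 = 6.048
  O: 1 × 15.999 = 15.999
Sum: 5×12.011 + 6×1.008 + 1×15.999 = 82.102 → 82.10 g/mol.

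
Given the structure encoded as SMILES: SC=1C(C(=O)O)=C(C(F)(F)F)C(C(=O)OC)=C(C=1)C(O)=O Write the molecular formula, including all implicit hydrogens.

C11H7F3O6S

Walk through each heavy atom and fill implicit hydrogens from standard valence (C 4, N 3, O 2, S 2, halogen 1):
  atom 1: S, bond orders sum to 1 (valence 2) → 1 H
  atom 2: C, bond orders sum to 4 (valence 4) → 0 H
  atom 3: C, bond orders sum to 4 (valence 4) → 0 H
  atom 4: C, bond orders sum to 4 (valence 4) → 0 H
  atom 5: O, bond orders sum to 2 (valence 2) → 0 H
  atom 6: O, bond orders sum to 1 (valence 2) → 1 H
  atom 7: C, bond orders sum to 4 (valence 4) → 0 H
  atom 8: C, bond orders sum to 4 (valence 4) → 0 H
  atom 9: F (halogen, monovalent) → 0 H
  atom 10: F (halogen, monovalent) → 0 H
  atom 11: F (halogen, monovalent) → 0 H
  atom 12: C, bond orders sum to 4 (valence 4) → 0 H
  atom 13: C, bond orders sum to 4 (valence 4) → 0 H
  atom 14: O, bond orders sum to 2 (valence 2) → 0 H
  atom 15: O, bond orders sum to 2 (valence 2) → 0 H
  atom 16: C, bond orders sum to 1 (valence 4) → 3 H
  atom 17: C, bond orders sum to 4 (valence 4) → 0 H
  atom 18: C, bond orders sum to 3 (valence 4) → 1 H
  atom 19: C, bond orders sum to 4 (valence 4) → 0 H
  atom 20: O, bond orders sum to 1 (valence 2) → 1 H
  atom 21: O, bond orders sum to 2 (valence 2) → 0 H
Totals → C:11, H:7, F:3, O:6, S:1.
In Hill order: C11H7F3O6S.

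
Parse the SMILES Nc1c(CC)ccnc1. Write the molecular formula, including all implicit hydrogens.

Walk through each heavy atom and fill implicit hydrogens from standard valence (C 4, N 3, O 2, S 2, halogen 1); for lowercase aromatic atoms, an aromatic c carries 1 H when it has two neighbours and 0 H with three, and aromatic n carries 0 H:
  atom 1: N, bond orders sum to 1 (valence 3) → 2 H
  atom 2: aromatic c, 3 neighbours → 0 H
  atom 3: aromatic c, 3 neighbours → 0 H
  atom 4: C, bond orders sum to 2 (valence 4) → 2 H
  atom 5: C, bond orders sum to 1 (valence 4) → 3 H
  atom 6: aromatic c, 2 neighbours → 1 H
  atom 7: aromatic c, 2 neighbours → 1 H
  atom 8: aromatic n, 2 neighbours → 0 H
  atom 9: aromatic c, 2 neighbours → 1 H
Totals → C:7, H:10, N:2.
In Hill order: C7H10N2.

C7H10N2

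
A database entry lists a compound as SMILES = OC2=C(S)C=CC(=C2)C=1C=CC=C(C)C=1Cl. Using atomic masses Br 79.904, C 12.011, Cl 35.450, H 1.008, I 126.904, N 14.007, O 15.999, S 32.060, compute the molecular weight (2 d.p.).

250.74 g/mol

First, the molecular formula is C13H11ClOS (counting implicit H from valence).
  C: 13 × 12.011 = 156.143
  Cl: 1 × 35.450 = 35.450
  H: 11 × 1.008 = 11.088
  O: 1 × 15.999 = 15.999
  S: 1 × 32.060 = 32.060
Sum: 13×12.011 + 1×35.450 + 11×1.008 + 1×15.999 + 1×32.060 = 250.740 → 250.74 g/mol.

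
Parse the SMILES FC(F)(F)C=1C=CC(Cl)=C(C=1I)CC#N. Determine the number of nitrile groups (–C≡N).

The nitrile motif appears at heavy-atom position 14 in the SMILES.
Nitrile count: 1.

1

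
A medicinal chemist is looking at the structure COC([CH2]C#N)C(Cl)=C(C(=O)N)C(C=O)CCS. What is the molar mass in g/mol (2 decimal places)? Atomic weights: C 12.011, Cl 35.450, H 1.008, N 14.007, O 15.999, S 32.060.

290.76 g/mol

First, the molecular formula is C11H15ClN2O3S (counting implicit H from valence).
  C: 11 × 12.011 = 132.121
  Cl: 1 × 35.450 = 35.450
  H: 15 × 1.008 = 15.120
  N: 2 × 14.007 = 28.014
  O: 3 × 15.999 = 47.997
  S: 1 × 32.060 = 32.060
Sum: 11×12.011 + 1×35.450 + 15×1.008 + 2×14.007 + 3×15.999 + 1×32.060 = 290.762 → 290.76 g/mol.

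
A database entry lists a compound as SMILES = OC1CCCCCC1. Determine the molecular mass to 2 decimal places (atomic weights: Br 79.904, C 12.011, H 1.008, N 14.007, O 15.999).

First, the molecular formula is C7H14O (counting implicit H from valence).
  C: 7 × 12.011 = 84.077
  H: 14 × 1.008 = 14.112
  O: 1 × 15.999 = 15.999
Sum: 7×12.011 + 14×1.008 + 1×15.999 = 114.188 → 114.19 g/mol.

114.19 g/mol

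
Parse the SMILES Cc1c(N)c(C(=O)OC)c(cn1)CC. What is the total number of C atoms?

10

Count every carbon token in the SMILES (each C, including those in ring-closure positions and inside branches).
Carbon count: 10.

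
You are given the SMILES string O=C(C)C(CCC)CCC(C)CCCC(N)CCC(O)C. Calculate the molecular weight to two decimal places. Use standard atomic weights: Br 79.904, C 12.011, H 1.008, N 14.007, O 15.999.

First, the molecular formula is C18H37NO2 (counting implicit H from valence).
  C: 18 × 12.011 = 216.198
  H: 37 × 1.008 = 37.296
  N: 1 × 14.007 = 14.007
  O: 2 × 15.999 = 31.998
Sum: 18×12.011 + 37×1.008 + 1×14.007 + 2×15.999 = 299.499 → 299.50 g/mol.

299.50 g/mol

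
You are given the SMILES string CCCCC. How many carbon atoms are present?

Count every carbon token in the SMILES (each C, including those in ring-closure positions and inside branches).
Carbon count: 5.

5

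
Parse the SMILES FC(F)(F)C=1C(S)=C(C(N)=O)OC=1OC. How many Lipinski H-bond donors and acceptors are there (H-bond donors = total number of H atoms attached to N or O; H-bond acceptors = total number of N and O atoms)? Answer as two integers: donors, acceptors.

Donors: find every N or O and count the H atoms it carries.
  atom 10 (N): bond orders sum to 1 → 2 H
  atom 11 (O): bond orders sum to 2 → 0 H
  atom 12 (O): bond orders sum to 2 → 0 H
  atom 14 (O): bond orders sum to 2 → 0 H
Lipinski HBD = 2.
Acceptors: N atoms = 1, O atoms = 3 → HBA = 4.

2, 4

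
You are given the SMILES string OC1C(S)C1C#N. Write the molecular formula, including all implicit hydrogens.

C4H5NOS

Walk through each heavy atom and fill implicit hydrogens from standard valence (C 4, N 3, O 2, S 2, halogen 1):
  atom 1: O, bond orders sum to 1 (valence 2) → 1 H
  atom 2: C, bond orders sum to 3 (valence 4) → 1 H
  atom 3: C, bond orders sum to 3 (valence 4) → 1 H
  atom 4: S, bond orders sum to 1 (valence 2) → 1 H
  atom 5: C, bond orders sum to 3 (valence 4) → 1 H
  atom 6: C, bond orders sum to 4 (valence 4) → 0 H
  atom 7: N, bond orders sum to 3 (valence 3) → 0 H
Totals → C:4, H:5, N:1, O:1, S:1.
In Hill order: C4H5NOS.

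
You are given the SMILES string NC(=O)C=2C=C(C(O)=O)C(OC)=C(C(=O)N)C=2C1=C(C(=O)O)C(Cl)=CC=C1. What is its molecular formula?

Walk through each heavy atom and fill implicit hydrogens from standard valence (C 4, N 3, O 2, S 2, halogen 1):
  atom 1: N, bond orders sum to 1 (valence 3) → 2 H
  atom 2: C, bond orders sum to 4 (valence 4) → 0 H
  atom 3: O, bond orders sum to 2 (valence 2) → 0 H
  atom 4: C, bond orders sum to 4 (valence 4) → 0 H
  atom 5: C, bond orders sum to 3 (valence 4) → 1 H
  atom 6: C, bond orders sum to 4 (valence 4) → 0 H
  atom 7: C, bond orders sum to 4 (valence 4) → 0 H
  atom 8: O, bond orders sum to 1 (valence 2) → 1 H
  atom 9: O, bond orders sum to 2 (valence 2) → 0 H
  atom 10: C, bond orders sum to 4 (valence 4) → 0 H
  atom 11: O, bond orders sum to 2 (valence 2) → 0 H
  atom 12: C, bond orders sum to 1 (valence 4) → 3 H
  atom 13: C, bond orders sum to 4 (valence 4) → 0 H
  atom 14: C, bond orders sum to 4 (valence 4) → 0 H
  atom 15: O, bond orders sum to 2 (valence 2) → 0 H
  atom 16: N, bond orders sum to 1 (valence 3) → 2 H
  atom 17: C, bond orders sum to 4 (valence 4) → 0 H
  atom 18: C, bond orders sum to 4 (valence 4) → 0 H
  atom 19: C, bond orders sum to 4 (valence 4) → 0 H
  atom 20: C, bond orders sum to 4 (valence 4) → 0 H
  atom 21: O, bond orders sum to 2 (valence 2) → 0 H
  atom 22: O, bond orders sum to 1 (valence 2) → 1 H
  atom 23: C, bond orders sum to 4 (valence 4) → 0 H
  atom 24: Cl (halogen, monovalent) → 0 H
  atom 25: C, bond orders sum to 3 (valence 4) → 1 H
  atom 26: C, bond orders sum to 3 (valence 4) → 1 H
  atom 27: C, bond orders sum to 3 (valence 4) → 1 H
Totals → C:17, H:13, Cl:1, N:2, O:7.
In Hill order: C17H13ClN2O7.

C17H13ClN2O7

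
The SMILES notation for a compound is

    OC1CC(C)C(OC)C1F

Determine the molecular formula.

Walk through each heavy atom and fill implicit hydrogens from standard valence (C 4, N 3, O 2, S 2, halogen 1):
  atom 1: O, bond orders sum to 1 (valence 2) → 1 H
  atom 2: C, bond orders sum to 3 (valence 4) → 1 H
  atom 3: C, bond orders sum to 2 (valence 4) → 2 H
  atom 4: C, bond orders sum to 3 (valence 4) → 1 H
  atom 5: C, bond orders sum to 1 (valence 4) → 3 H
  atom 6: C, bond orders sum to 3 (valence 4) → 1 H
  atom 7: O, bond orders sum to 2 (valence 2) → 0 H
  atom 8: C, bond orders sum to 1 (valence 4) → 3 H
  atom 9: C, bond orders sum to 3 (valence 4) → 1 H
  atom 10: F (halogen, monovalent) → 0 H
Totals → C:7, H:13, F:1, O:2.
In Hill order: C7H13FO2.

C7H13FO2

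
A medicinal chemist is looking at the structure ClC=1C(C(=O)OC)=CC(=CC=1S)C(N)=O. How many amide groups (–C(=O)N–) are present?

The amide motif appears at heavy-atom position 13 in the SMILES.
Other groups present: 1 ester, 1 thiol.
Amide count: 1.

1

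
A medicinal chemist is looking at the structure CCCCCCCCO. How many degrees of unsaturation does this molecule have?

0

Molecular formula: C8H18O.
DoU = (2C + 2 + N − H − X) / 2, where X is the halogen count and O/S are ignored.
    = (2·8 + 2 + 0 − 18 − 0) / 2 = 0 / 2 = 0.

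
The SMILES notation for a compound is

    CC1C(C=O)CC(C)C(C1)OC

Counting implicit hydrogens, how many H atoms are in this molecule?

18

Walk through each heavy atom and fill implicit hydrogens from standard valence (C 4, N 3, O 2, S 2, halogen 1):
  atom 1: C, bond orders sum to 1 (valence 4) → 3 H
  atom 2: C, bond orders sum to 3 (valence 4) → 1 H
  atom 3: C, bond orders sum to 3 (valence 4) → 1 H
  atom 4: C, bond orders sum to 3 (valence 4) → 1 H
  atom 5: O, bond orders sum to 2 (valence 2) → 0 H
  atom 6: C, bond orders sum to 2 (valence 4) → 2 H
  atom 7: C, bond orders sum to 3 (valence 4) → 1 H
  atom 8: C, bond orders sum to 1 (valence 4) → 3 H
  atom 9: C, bond orders sum to 3 (valence 4) → 1 H
  atom 10: C, bond orders sum to 2 (valence 4) → 2 H
  atom 11: O, bond orders sum to 2 (valence 2) → 0 H
  atom 12: C, bond orders sum to 1 (valence 4) → 3 H
Total hydrogens: 18.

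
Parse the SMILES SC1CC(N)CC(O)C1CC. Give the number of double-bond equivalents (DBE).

Degree of unsaturation = (number of rings) + (number of π bonds).
Ring closures in the SMILES: 1.
π bonds: none → 0 DoU from unsaturation.
Total DoU = 1 + 0 = 1.

1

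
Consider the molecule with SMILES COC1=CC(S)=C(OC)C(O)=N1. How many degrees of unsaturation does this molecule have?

Degree of unsaturation = (number of rings) + (number of π bonds).
Ring closures in the SMILES: 1.
π bonds: 3 double bonds (each 1 DoU) → 3 DoU from unsaturation.
Total DoU = 1 + 3 = 4.

4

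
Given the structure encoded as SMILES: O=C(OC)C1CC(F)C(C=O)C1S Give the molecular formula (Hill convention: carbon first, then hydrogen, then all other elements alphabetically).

C8H11FO3S

Walk through each heavy atom and fill implicit hydrogens from standard valence (C 4, N 3, O 2, S 2, halogen 1):
  atom 1: O, bond orders sum to 2 (valence 2) → 0 H
  atom 2: C, bond orders sum to 4 (valence 4) → 0 H
  atom 3: O, bond orders sum to 2 (valence 2) → 0 H
  atom 4: C, bond orders sum to 1 (valence 4) → 3 H
  atom 5: C, bond orders sum to 3 (valence 4) → 1 H
  atom 6: C, bond orders sum to 2 (valence 4) → 2 H
  atom 7: C, bond orders sum to 3 (valence 4) → 1 H
  atom 8: F (halogen, monovalent) → 0 H
  atom 9: C, bond orders sum to 3 (valence 4) → 1 H
  atom 10: C, bond orders sum to 3 (valence 4) → 1 H
  atom 11: O, bond orders sum to 2 (valence 2) → 0 H
  atom 12: C, bond orders sum to 3 (valence 4) → 1 H
  atom 13: S, bond orders sum to 1 (valence 2) → 1 H
Totals → C:8, H:11, F:1, O:3, S:1.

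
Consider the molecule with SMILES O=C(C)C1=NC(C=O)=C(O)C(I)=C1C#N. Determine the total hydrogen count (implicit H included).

5

Walk through each heavy atom and fill implicit hydrogens from standard valence (C 4, N 3, O 2, S 2, halogen 1):
  atom 1: O, bond orders sum to 2 (valence 2) → 0 H
  atom 2: C, bond orders sum to 4 (valence 4) → 0 H
  atom 3: C, bond orders sum to 1 (valence 4) → 3 H
  atom 4: C, bond orders sum to 4 (valence 4) → 0 H
  atom 5: N, bond orders sum to 3 (valence 3) → 0 H
  atom 6: C, bond orders sum to 4 (valence 4) → 0 H
  atom 7: C, bond orders sum to 3 (valence 4) → 1 H
  atom 8: O, bond orders sum to 2 (valence 2) → 0 H
  atom 9: C, bond orders sum to 4 (valence 4) → 0 H
  atom 10: O, bond orders sum to 1 (valence 2) → 1 H
  atom 11: C, bond orders sum to 4 (valence 4) → 0 H
  atom 12: I (halogen, monovalent) → 0 H
  atom 13: C, bond orders sum to 4 (valence 4) → 0 H
  atom 14: C, bond orders sum to 4 (valence 4) → 0 H
  atom 15: N, bond orders sum to 3 (valence 3) → 0 H
Total hydrogens: 5.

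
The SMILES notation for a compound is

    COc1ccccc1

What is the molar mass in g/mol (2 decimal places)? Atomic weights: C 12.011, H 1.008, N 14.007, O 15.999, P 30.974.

108.14 g/mol

First, the molecular formula is C7H8O (counting implicit H from valence).
  C: 7 × 12.011 = 84.077
  H: 8 × 1.008 = 8.064
  O: 1 × 15.999 = 15.999
Sum: 7×12.011 + 8×1.008 + 1×15.999 = 108.140 → 108.14 g/mol.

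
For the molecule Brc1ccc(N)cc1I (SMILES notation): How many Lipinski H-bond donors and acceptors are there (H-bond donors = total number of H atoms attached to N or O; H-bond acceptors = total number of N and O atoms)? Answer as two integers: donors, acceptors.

2, 1

Donors: find every N or O and count the H atoms it carries.
  atom 6 (N): bond orders sum to 1 → 2 H
Lipinski HBD = 2.
Acceptors: N atoms = 1, O atoms = 0 → HBA = 1.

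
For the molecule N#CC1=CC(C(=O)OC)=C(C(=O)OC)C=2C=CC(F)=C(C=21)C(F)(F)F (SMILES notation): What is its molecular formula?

Walk through each heavy atom and fill implicit hydrogens from standard valence (C 4, N 3, O 2, S 2, halogen 1):
  atom 1: N, bond orders sum to 3 (valence 3) → 0 H
  atom 2: C, bond orders sum to 4 (valence 4) → 0 H
  atom 3: C, bond orders sum to 4 (valence 4) → 0 H
  atom 4: C, bond orders sum to 3 (valence 4) → 1 H
  atom 5: C, bond orders sum to 4 (valence 4) → 0 H
  atom 6: C, bond orders sum to 4 (valence 4) → 0 H
  atom 7: O, bond orders sum to 2 (valence 2) → 0 H
  atom 8: O, bond orders sum to 2 (valence 2) → 0 H
  atom 9: C, bond orders sum to 1 (valence 4) → 3 H
  atom 10: C, bond orders sum to 4 (valence 4) → 0 H
  atom 11: C, bond orders sum to 4 (valence 4) → 0 H
  atom 12: O, bond orders sum to 2 (valence 2) → 0 H
  atom 13: O, bond orders sum to 2 (valence 2) → 0 H
  atom 14: C, bond orders sum to 1 (valence 4) → 3 H
  atom 15: C, bond orders sum to 4 (valence 4) → 0 H
  atom 16: C, bond orders sum to 3 (valence 4) → 1 H
  atom 17: C, bond orders sum to 3 (valence 4) → 1 H
  atom 18: C, bond orders sum to 4 (valence 4) → 0 H
  atom 19: F (halogen, monovalent) → 0 H
  atom 20: C, bond orders sum to 4 (valence 4) → 0 H
  atom 21: C, bond orders sum to 4 (valence 4) → 0 H
  atom 22: C, bond orders sum to 4 (valence 4) → 0 H
  atom 23: F (halogen, monovalent) → 0 H
  atom 24: F (halogen, monovalent) → 0 H
  atom 25: F (halogen, monovalent) → 0 H
Totals → C:16, H:9, F:4, N:1, O:4.
In Hill order: C16H9F4NO4.

C16H9F4NO4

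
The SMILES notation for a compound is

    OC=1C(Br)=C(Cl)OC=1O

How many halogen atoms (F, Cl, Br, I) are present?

Halogen atoms appear at heavy-atom positions 4, 6 (1×Br, 1×Cl).
Other groups present: 2 hydroxyl.
Halogen count: 2.

2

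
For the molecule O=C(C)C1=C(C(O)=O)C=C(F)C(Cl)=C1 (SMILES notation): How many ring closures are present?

In SMILES, each pair of matching ring-closure digits denotes one ring-closing bond; the number of such bonds equals the number of independent rings.
Ring-closure bonds here: 1.

1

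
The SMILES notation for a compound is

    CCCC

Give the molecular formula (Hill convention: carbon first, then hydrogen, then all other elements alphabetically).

C4H10

Walk through each heavy atom and fill implicit hydrogens from standard valence (C 4, N 3, O 2, S 2, halogen 1):
  atom 1: C, bond orders sum to 1 (valence 4) → 3 H
  atom 2: C, bond orders sum to 2 (valence 4) → 2 H
  atom 3: C, bond orders sum to 2 (valence 4) → 2 H
  atom 4: C, bond orders sum to 1 (valence 4) → 3 H
Totals → C:4, H:10.
In Hill order: C4H10.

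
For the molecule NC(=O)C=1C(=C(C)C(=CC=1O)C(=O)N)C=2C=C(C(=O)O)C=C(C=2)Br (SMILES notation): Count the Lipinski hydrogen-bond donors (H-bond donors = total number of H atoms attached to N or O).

6

Donors: find every N or O and count the H atoms it carries.
  atom 1 (N): bond orders sum to 1 → 2 H
  atom 3 (O): bond orders sum to 2 → 0 H
  atom 11 (O): bond orders sum to 1 → 1 H
  atom 13 (O): bond orders sum to 2 → 0 H
  atom 14 (N): bond orders sum to 1 → 2 H
  atom 19 (O): bond orders sum to 2 → 0 H
  atom 20 (O): bond orders sum to 1 → 1 H
Lipinski HBD = 6.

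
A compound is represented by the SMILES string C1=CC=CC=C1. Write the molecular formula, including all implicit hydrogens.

C6H6

Walk through each heavy atom and fill implicit hydrogens from standard valence (C 4, N 3, O 2, S 2, halogen 1):
  atom 1: C, bond orders sum to 3 (valence 4) → 1 H
  atom 2: C, bond orders sum to 3 (valence 4) → 1 H
  atom 3: C, bond orders sum to 3 (valence 4) → 1 H
  atom 4: C, bond orders sum to 3 (valence 4) → 1 H
  atom 5: C, bond orders sum to 3 (valence 4) → 1 H
  atom 6: C, bond orders sum to 3 (valence 4) → 1 H
Totals → C:6, H:6.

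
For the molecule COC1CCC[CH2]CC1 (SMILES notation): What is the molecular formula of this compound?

C8H16O

Walk through each heavy atom and fill implicit hydrogens from standard valence (C 4, N 3, O 2, S 2, halogen 1):
  atom 1: C, bond orders sum to 1 (valence 4) → 3 H
  atom 2: O, bond orders sum to 2 (valence 2) → 0 H
  atom 3: C, bond orders sum to 3 (valence 4) → 1 H
  atom 4: C, bond orders sum to 2 (valence 4) → 2 H
  atom 5: C, bond orders sum to 2 (valence 4) → 2 H
  atom 6: C, bond orders sum to 2 (valence 4) → 2 H
  atom 7: C with explicit H count 2
  atom 8: C, bond orders sum to 2 (valence 4) → 2 H
  atom 9: C, bond orders sum to 2 (valence 4) → 2 H
Totals → C:8, H:16, O:1.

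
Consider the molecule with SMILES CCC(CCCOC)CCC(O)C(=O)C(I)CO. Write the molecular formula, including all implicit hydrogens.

Walk through each heavy atom and fill implicit hydrogens from standard valence (C 4, N 3, O 2, S 2, halogen 1):
  atom 1: C, bond orders sum to 1 (valence 4) → 3 H
  atom 2: C, bond orders sum to 2 (valence 4) → 2 H
  atom 3: C, bond orders sum to 3 (valence 4) → 1 H
  atom 4: C, bond orders sum to 2 (valence 4) → 2 H
  atom 5: C, bond orders sum to 2 (valence 4) → 2 H
  atom 6: C, bond orders sum to 2 (valence 4) → 2 H
  atom 7: O, bond orders sum to 2 (valence 2) → 0 H
  atom 8: C, bond orders sum to 1 (valence 4) → 3 H
  atom 9: C, bond orders sum to 2 (valence 4) → 2 H
  atom 10: C, bond orders sum to 2 (valence 4) → 2 H
  atom 11: C, bond orders sum to 3 (valence 4) → 1 H
  atom 12: O, bond orders sum to 1 (valence 2) → 1 H
  atom 13: C, bond orders sum to 4 (valence 4) → 0 H
  atom 14: O, bond orders sum to 2 (valence 2) → 0 H
  atom 15: C, bond orders sum to 3 (valence 4) → 1 H
  atom 16: I (halogen, monovalent) → 0 H
  atom 17: C, bond orders sum to 2 (valence 4) → 2 H
  atom 18: O, bond orders sum to 1 (valence 2) → 1 H
Totals → C:13, H:25, I:1, O:4.

C13H25IO4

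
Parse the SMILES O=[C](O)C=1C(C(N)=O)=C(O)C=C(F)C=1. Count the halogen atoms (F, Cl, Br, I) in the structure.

Halogen atoms appear at heavy-atom position 13 (1×F).
Other groups present: 1 amide, 1 carboxylic acid, 1 hydroxyl.
Halogen count: 1.

1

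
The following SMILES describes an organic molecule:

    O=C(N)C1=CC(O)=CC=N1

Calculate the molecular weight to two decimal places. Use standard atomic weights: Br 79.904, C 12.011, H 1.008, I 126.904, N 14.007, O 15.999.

First, the molecular formula is C6H6N2O2 (counting implicit H from valence).
  C: 6 × 12.011 = 72.066
  H: 6 × 1.008 = 6.048
  N: 2 × 14.007 = 28.014
  O: 2 × 15.999 = 31.998
Sum: 6×12.011 + 6×1.008 + 2×14.007 + 2×15.999 = 138.126 → 138.13 g/mol.

138.13 g/mol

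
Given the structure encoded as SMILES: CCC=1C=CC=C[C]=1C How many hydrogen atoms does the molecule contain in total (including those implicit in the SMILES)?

Walk through each heavy atom and fill implicit hydrogens from standard valence (C 4, N 3, O 2, S 2, halogen 1):
  atom 1: C, bond orders sum to 1 (valence 4) → 3 H
  atom 2: C, bond orders sum to 2 (valence 4) → 2 H
  atom 3: C, bond orders sum to 4 (valence 4) → 0 H
  atom 4: C, bond orders sum to 3 (valence 4) → 1 H
  atom 5: C, bond orders sum to 3 (valence 4) → 1 H
  atom 6: C, bond orders sum to 3 (valence 4) → 1 H
  atom 7: C, bond orders sum to 3 (valence 4) → 1 H
  atom 8: C with explicit H count 0
  atom 9: C, bond orders sum to 1 (valence 4) → 3 H
Total hydrogens: 12.

12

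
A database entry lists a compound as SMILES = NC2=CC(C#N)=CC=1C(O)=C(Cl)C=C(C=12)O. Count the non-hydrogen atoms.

Every atom symbol written in the SMILES (organic subset) is one heavy atom; implicit H are not written.
Heavy atoms by element → C:11, Cl:1, N:2, O:2.
Total: 16.

16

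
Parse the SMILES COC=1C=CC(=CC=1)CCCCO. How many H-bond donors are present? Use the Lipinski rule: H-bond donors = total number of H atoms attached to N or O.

1

Donors: find every N or O and count the H atoms it carries.
  atom 2 (O): bond orders sum to 2 → 0 H
  atom 13 (O): bond orders sum to 1 → 1 H
Lipinski HBD = 1.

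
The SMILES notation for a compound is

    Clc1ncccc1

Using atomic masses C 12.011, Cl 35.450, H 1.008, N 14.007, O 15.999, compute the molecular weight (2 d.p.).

113.54 g/mol

First, the molecular formula is C5H4ClN (counting implicit H from valence).
  C: 5 × 12.011 = 60.055
  Cl: 1 × 35.450 = 35.450
  H: 4 × 1.008 = 4.032
  N: 1 × 14.007 = 14.007
Sum: 5×12.011 + 1×35.450 + 4×1.008 + 1×14.007 = 113.544 → 113.54 g/mol.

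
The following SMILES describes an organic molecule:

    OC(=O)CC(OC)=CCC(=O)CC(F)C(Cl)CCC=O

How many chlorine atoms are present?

Scan the SMILES for Cl atoms (remember two-letter symbols like Cl and Br are single atoms).
Chlorine count: 1.

1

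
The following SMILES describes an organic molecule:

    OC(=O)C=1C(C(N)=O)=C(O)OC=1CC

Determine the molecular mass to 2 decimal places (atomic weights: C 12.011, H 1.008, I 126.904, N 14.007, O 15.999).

199.16 g/mol

First, the molecular formula is C8H9NO5 (counting implicit H from valence).
  C: 8 × 12.011 = 96.088
  H: 9 × 1.008 = 9.072
  N: 1 × 14.007 = 14.007
  O: 5 × 15.999 = 79.995
Sum: 8×12.011 + 9×1.008 + 1×14.007 + 5×15.999 = 199.162 → 199.16 g/mol.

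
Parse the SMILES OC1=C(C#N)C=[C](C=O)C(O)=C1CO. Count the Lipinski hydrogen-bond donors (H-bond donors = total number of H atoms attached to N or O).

Donors: find every N or O and count the H atoms it carries.
  atom 1 (O): bond orders sum to 1 → 1 H
  atom 5 (N): bond orders sum to 3 → 0 H
  atom 9 (O): bond orders sum to 2 → 0 H
  atom 11 (O): bond orders sum to 1 → 1 H
  atom 14 (O): bond orders sum to 1 → 1 H
Lipinski HBD = 3.

3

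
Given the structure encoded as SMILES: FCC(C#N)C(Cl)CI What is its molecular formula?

Walk through each heavy atom and fill implicit hydrogens from standard valence (C 4, N 3, O 2, S 2, halogen 1):
  atom 1: F (halogen, monovalent) → 0 H
  atom 2: C, bond orders sum to 2 (valence 4) → 2 H
  atom 3: C, bond orders sum to 3 (valence 4) → 1 H
  atom 4: C, bond orders sum to 4 (valence 4) → 0 H
  atom 5: N, bond orders sum to 3 (valence 3) → 0 H
  atom 6: C, bond orders sum to 3 (valence 4) → 1 H
  atom 7: Cl (halogen, monovalent) → 0 H
  atom 8: C, bond orders sum to 2 (valence 4) → 2 H
  atom 9: I (halogen, monovalent) → 0 H
Totals → C:5, H:6, Cl:1, F:1, I:1, N:1.

C5H6ClFIN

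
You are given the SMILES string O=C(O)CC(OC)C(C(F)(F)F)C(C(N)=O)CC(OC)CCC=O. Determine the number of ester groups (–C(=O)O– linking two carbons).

0

Scan the SMILES for the ester motif — none present.
Groups that are present: 1 aldehyde, 1 amide, 1 carboxylic acid, 2 ether.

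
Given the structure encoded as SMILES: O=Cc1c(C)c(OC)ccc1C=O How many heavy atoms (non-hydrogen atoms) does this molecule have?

Every atom symbol written in the SMILES (organic subset) is one heavy atom; implicit H are not written.
Heavy atoms by element → C:10, O:3.
Total: 13.

13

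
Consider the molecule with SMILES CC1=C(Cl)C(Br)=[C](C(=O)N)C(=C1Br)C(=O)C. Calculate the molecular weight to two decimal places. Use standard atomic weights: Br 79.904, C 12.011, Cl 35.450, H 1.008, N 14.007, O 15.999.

First, the molecular formula is C10H8Br2ClNO2 (counting implicit H from valence).
  Br: 2 × 79.904 = 159.808
  C: 10 × 12.011 = 120.110
  Cl: 1 × 35.450 = 35.450
  H: 8 × 1.008 = 8.064
  N: 1 × 14.007 = 14.007
  O: 2 × 15.999 = 31.998
Sum: 2×79.904 + 10×12.011 + 1×35.450 + 8×1.008 + 1×14.007 + 2×15.999 = 369.437 → 369.44 g/mol.

369.44 g/mol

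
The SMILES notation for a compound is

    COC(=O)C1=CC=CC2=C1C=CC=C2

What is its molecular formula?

C12H10O2

Walk through each heavy atom and fill implicit hydrogens from standard valence (C 4, N 3, O 2, S 2, halogen 1):
  atom 1: C, bond orders sum to 1 (valence 4) → 3 H
  atom 2: O, bond orders sum to 2 (valence 2) → 0 H
  atom 3: C, bond orders sum to 4 (valence 4) → 0 H
  atom 4: O, bond orders sum to 2 (valence 2) → 0 H
  atom 5: C, bond orders sum to 4 (valence 4) → 0 H
  atom 6: C, bond orders sum to 3 (valence 4) → 1 H
  atom 7: C, bond orders sum to 3 (valence 4) → 1 H
  atom 8: C, bond orders sum to 3 (valence 4) → 1 H
  atom 9: C, bond orders sum to 4 (valence 4) → 0 H
  atom 10: C, bond orders sum to 4 (valence 4) → 0 H
  atom 11: C, bond orders sum to 3 (valence 4) → 1 H
  atom 12: C, bond orders sum to 3 (valence 4) → 1 H
  atom 13: C, bond orders sum to 3 (valence 4) → 1 H
  atom 14: C, bond orders sum to 3 (valence 4) → 1 H
Totals → C:12, H:10, O:2.
In Hill order: C12H10O2.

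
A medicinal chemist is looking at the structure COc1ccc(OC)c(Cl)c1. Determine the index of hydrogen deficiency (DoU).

Molecular formula: C8H9ClO2.
DoU = (2C + 2 + N − H − X) / 2, where X is the halogen count and O/S are ignored.
    = (2·8 + 2 + 0 − 9 − 1) / 2 = 8 / 2 = 4.

4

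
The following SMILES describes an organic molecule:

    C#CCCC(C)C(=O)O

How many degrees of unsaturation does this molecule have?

3

Degree of unsaturation = (number of rings) + (number of π bonds).
Ring closures in the SMILES: 0.
π bonds: 1 double bond (each 1 DoU), 1 triple bond (each 2 DoU) → 3 DoU from unsaturation.
Total DoU = 0 + 3 = 3.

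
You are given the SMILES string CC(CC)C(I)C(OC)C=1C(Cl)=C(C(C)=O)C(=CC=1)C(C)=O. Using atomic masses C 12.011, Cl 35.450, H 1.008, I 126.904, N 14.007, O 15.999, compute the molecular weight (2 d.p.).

436.71 g/mol

First, the molecular formula is C17H22ClIO3 (counting implicit H from valence).
  C: 17 × 12.011 = 204.187
  Cl: 1 × 35.450 = 35.450
  H: 22 × 1.008 = 22.176
  I: 1 × 126.904 = 126.904
  O: 3 × 15.999 = 47.997
Sum: 17×12.011 + 1×35.450 + 22×1.008 + 1×126.904 + 3×15.999 = 436.714 → 436.71 g/mol.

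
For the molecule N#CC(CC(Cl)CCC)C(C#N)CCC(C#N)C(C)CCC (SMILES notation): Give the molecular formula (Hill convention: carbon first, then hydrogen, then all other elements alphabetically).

C18H28ClN3

Walk through each heavy atom and fill implicit hydrogens from standard valence (C 4, N 3, O 2, S 2, halogen 1):
  atom 1: N, bond orders sum to 3 (valence 3) → 0 H
  atom 2: C, bond orders sum to 4 (valence 4) → 0 H
  atom 3: C, bond orders sum to 3 (valence 4) → 1 H
  atom 4: C, bond orders sum to 2 (valence 4) → 2 H
  atom 5: C, bond orders sum to 3 (valence 4) → 1 H
  atom 6: Cl (halogen, monovalent) → 0 H
  atom 7: C, bond orders sum to 2 (valence 4) → 2 H
  atom 8: C, bond orders sum to 2 (valence 4) → 2 H
  atom 9: C, bond orders sum to 1 (valence 4) → 3 H
  atom 10: C, bond orders sum to 3 (valence 4) → 1 H
  atom 11: C, bond orders sum to 4 (valence 4) → 0 H
  atom 12: N, bond orders sum to 3 (valence 3) → 0 H
  atom 13: C, bond orders sum to 2 (valence 4) → 2 H
  atom 14: C, bond orders sum to 2 (valence 4) → 2 H
  atom 15: C, bond orders sum to 3 (valence 4) → 1 H
  atom 16: C, bond orders sum to 4 (valence 4) → 0 H
  atom 17: N, bond orders sum to 3 (valence 3) → 0 H
  atom 18: C, bond orders sum to 3 (valence 4) → 1 H
  atom 19: C, bond orders sum to 1 (valence 4) → 3 H
  atom 20: C, bond orders sum to 2 (valence 4) → 2 H
  atom 21: C, bond orders sum to 2 (valence 4) → 2 H
  atom 22: C, bond orders sum to 1 (valence 4) → 3 H
Totals → C:18, H:28, Cl:1, N:3.
In Hill order: C18H28ClN3.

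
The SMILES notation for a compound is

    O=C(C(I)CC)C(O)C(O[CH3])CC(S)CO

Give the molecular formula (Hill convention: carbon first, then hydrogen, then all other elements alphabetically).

C10H19IO4S

Walk through each heavy atom and fill implicit hydrogens from standard valence (C 4, N 3, O 2, S 2, halogen 1):
  atom 1: O, bond orders sum to 2 (valence 2) → 0 H
  atom 2: C, bond orders sum to 4 (valence 4) → 0 H
  atom 3: C, bond orders sum to 3 (valence 4) → 1 H
  atom 4: I (halogen, monovalent) → 0 H
  atom 5: C, bond orders sum to 2 (valence 4) → 2 H
  atom 6: C, bond orders sum to 1 (valence 4) → 3 H
  atom 7: C, bond orders sum to 3 (valence 4) → 1 H
  atom 8: O, bond orders sum to 1 (valence 2) → 1 H
  atom 9: C, bond orders sum to 3 (valence 4) → 1 H
  atom 10: O, bond orders sum to 2 (valence 2) → 0 H
  atom 11: C with explicit H count 3
  atom 12: C, bond orders sum to 2 (valence 4) → 2 H
  atom 13: C, bond orders sum to 3 (valence 4) → 1 H
  atom 14: S, bond orders sum to 1 (valence 2) → 1 H
  atom 15: C, bond orders sum to 2 (valence 4) → 2 H
  atom 16: O, bond orders sum to 1 (valence 2) → 1 H
Totals → C:10, H:19, I:1, O:4, S:1.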